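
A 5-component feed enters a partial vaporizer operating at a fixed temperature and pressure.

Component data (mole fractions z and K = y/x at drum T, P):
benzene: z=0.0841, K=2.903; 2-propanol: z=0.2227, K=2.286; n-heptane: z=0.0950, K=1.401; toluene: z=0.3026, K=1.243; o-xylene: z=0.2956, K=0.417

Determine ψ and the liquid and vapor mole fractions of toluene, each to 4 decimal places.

ψ = 0.7437, x_toluene = 0.2563, y_toluene = 0.3186

Rachford–Rice: g(ψ) = Σ zᵢ(Kᵢ−1)/(1+ψ(Kᵢ−1)) = 0.
Check two-phase: ΣzᵢKᵢ = 1.3857 > 1 and Σzᵢ/Kᵢ = 1.1465 > 1, so g(0) = 0.3857 > 0 and g(1) = -0.1465 < 0.
Newton–Raphson from ψ = 0.68:
  ψ = 0.6800: g = 0.03006, g' = -0.4611 → ψ = 0.7452
  ψ = 0.7452: g = -0.00070, g' = -0.4841 → ψ = 0.7437
Converged at ψ = 0.7437.
Compositions from xᵢ = zᵢ/(1+ψ(Kᵢ−1)), yᵢ = Kᵢxᵢ:
  benzene: x = 0.0348, y = 0.1011
  2-propanol: x = 0.1138, y = 0.2602
  n-heptane: x = 0.0732, y = 0.1025
  toluene: x = 0.2563, y = 0.3186
  o-xylene: x = 0.5219, y = 0.2176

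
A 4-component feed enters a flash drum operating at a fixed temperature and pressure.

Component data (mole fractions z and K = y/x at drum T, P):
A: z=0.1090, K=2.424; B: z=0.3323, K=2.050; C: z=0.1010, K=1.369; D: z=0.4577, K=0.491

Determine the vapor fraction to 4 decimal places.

Material balance + equilibrium reduce to Σ zᵢ(Kᵢ−1)/(1+ψ(Kᵢ−1)) = 0.
Check two-phase: ΣzᵢKᵢ = 1.3084 > 1 and Σzᵢ/Kᵢ = 1.2130 > 1, so g(0) = 0.3084 > 0 and g(1) = -0.2130 < 0.
Newton iteration, ψ⁰ = 0.58:
  ψ = 0.5800: g = 0.00200, g' = -0.4559 → ψ = 0.5844
Converged at ψ = 0.5844.

ψ = 0.5844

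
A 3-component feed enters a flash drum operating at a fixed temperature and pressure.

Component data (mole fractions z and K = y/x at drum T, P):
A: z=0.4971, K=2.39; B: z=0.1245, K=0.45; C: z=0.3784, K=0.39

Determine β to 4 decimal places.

Let β = V/F and solve Σ zᵢ(Kᵢ−1)/(1+β(Kᵢ−1)) = 0.
Check two-phase: ΣzᵢKᵢ = 1.3917 > 1 and Σzᵢ/Kᵢ = 1.4549 > 1, so g(0) = 0.3917 > 0 and g(1) = -0.4549 < 0.
Newton–Raphson from β = 0.65:
  β = 0.6500: g = -0.12605, g' = -0.7429 → β = 0.4803
  β = 0.4803: g = -0.00521, g' = -0.6966 → β = 0.4729
Converged at β = 0.4729.

β = 0.4729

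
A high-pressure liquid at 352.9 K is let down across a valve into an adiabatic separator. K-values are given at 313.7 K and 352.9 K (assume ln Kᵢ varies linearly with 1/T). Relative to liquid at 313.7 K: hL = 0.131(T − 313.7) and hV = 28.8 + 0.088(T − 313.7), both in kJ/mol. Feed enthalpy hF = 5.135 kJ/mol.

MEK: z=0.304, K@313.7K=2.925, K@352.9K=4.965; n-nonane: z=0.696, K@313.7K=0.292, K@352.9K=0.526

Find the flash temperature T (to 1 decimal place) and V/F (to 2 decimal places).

T = 321.1 K, V/F = 0.15

Adiabatic flash: solve Rachford–Rice at each trial T, then check hF = ψ·hV(T) + (1−ψ)·hL(T).
  T = 313.7 K: K = (2.925, 0.292), RR gives ψ = 0.068, H_out = 1.953 kJ/mol
  T = 352.9 K: K = (4.965, 0.526), RR gives ψ = 0.466, H_out = 17.765 kJ/mol
  T = 333.3 K: K = (3.871, 0.399), RR gives ψ = 0.263, H_out = 9.925 kJ/mol
  T = 323.5 K: K = (3.379, 0.343), RR gives ψ = 0.170, H_out = 6.109 kJ/mol
  T = 318.6 K: K = (3.147, 0.317), RR gives ψ = 0.121, H_out = 4.097 kJ/mol
  T = 321.1 K: K = (3.264, 0.330), RR gives ψ = 0.146, H_out = 5.137 kJ/mol
  T = 319.9 K: K = (3.208, 0.324), RR gives ψ = 0.134, H_out = 4.641 kJ/mol
Linear interpolation between T = 319.9 (H_out = 4.641) and T = 321.1 (H_out = 5.137) on hF = 5.135 gives T ≈ 321.1 K, at which ψ = 0.15.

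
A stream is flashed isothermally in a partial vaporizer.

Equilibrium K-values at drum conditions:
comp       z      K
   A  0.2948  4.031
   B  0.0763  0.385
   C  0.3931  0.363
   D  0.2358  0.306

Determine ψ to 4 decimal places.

ψ = 0.2182

Material balance + equilibrium reduce to Σ zᵢ(Kᵢ−1)/(1+ψ(Kᵢ−1)) = 0.
g(0) = ΣzᵢKᵢ − 1 = 0.4326 and g(1) = 1 − Σzᵢ/Kᵢ = -1.1248, so a root lies in (0, 1).
Newton–Raphson from ψ = 0.5:
  ψ = 0.5000: g = -0.33058, g' = -1.0980 → ψ = 0.1989
  ψ = 0.1989: g = 0.02740, g' = -1.4536 → ψ = 0.2178
  ψ = 0.2178: g = 0.00057, g' = -1.3939 → ψ = 0.2182
Converged at ψ = 0.2182.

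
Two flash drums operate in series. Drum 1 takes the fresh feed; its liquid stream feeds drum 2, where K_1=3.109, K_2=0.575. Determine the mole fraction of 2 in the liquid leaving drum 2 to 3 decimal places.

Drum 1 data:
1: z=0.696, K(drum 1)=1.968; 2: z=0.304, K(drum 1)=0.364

x_2 (drum 2) = 0.832

Drum 1:
Let ψ₁ = V/F and solve Σ zᵢ(Kᵢ−1)/(1+ψ₁(Kᵢ−1)) = 0.
Check two-phase: ΣzᵢKᵢ = 1.480 > 1 and Σzᵢ/Kᵢ = 1.189 > 1, so g(0) = 0.480 > 0 and g(1) = -0.189 < 0.
Iterate (Newton) starting at ψ₁ = 0.56:
  ψ₁ = 0.560: g = 0.1366, g' = -0.571 → ψ₁ = 0.799
  ψ₁ = 0.799: g = -0.0134, g' = -0.716 → ψ₁ = 0.781
  ψ₁ = 0.781: g = -0.0002, g' = -0.697 → ψ₁ = 0.780
Converged at ψ₁ = 0.780.
Drum-1 compositions:
  1: x = 0.397, y = 0.780
  2: x = 0.603, y = 0.220
Drum-2 feed = drum-1 liquid: z₂ = (0.3965, 0.6035).
Drum 2:
Material balance + equilibrium reduce to Σ zᵢ(Kᵢ−1)/(1+ψ₂(Kᵢ−1)) = 0.
Check two-phase: ΣzᵢKᵢ = 1.580 > 1 and Σzᵢ/Kᵢ = 1.177 > 1, so g(0) = 0.580 > 0 and g(1) = -0.177 < 0.
Newton–Raphson from ψ₂ = 0.5:
  ψ₂ = 0.500: g = 0.0813, g' = -0.594 → ψ₂ = 0.637
  ψ₂ = 0.637: g = 0.0051, g' = -0.526 → ψ₂ = 0.647
Converged at ψ₂ = 0.647.
  1: x = 0.168, y = 0.521
  2: x = 0.832, y = 0.479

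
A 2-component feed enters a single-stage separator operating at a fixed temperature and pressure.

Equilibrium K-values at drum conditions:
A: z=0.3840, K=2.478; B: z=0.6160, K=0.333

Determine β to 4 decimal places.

β = 0.1589

Let β = V/F and solve Σ zᵢ(Kᵢ−1)/(1+β(Kᵢ−1)) = 0.
Feasibility: ΣzᵢKᵢ = 1.1567, Σzᵢ/Kᵢ = 2.0048 — both > 1, two phases present.
Newton–Raphson from β = 0.43:
  β = 0.4300: g = -0.22909, g' = -0.8524 → β = 0.1612
  β = 0.1612: g = -0.00205, g' = -0.8911 → β = 0.1589
Converged at β = 0.1589.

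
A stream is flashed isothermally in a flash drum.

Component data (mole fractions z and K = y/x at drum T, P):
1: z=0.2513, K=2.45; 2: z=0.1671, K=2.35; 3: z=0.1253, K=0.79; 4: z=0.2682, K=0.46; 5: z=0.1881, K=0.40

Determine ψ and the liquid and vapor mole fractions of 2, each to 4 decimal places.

ψ = 0.4258, x_2 = 0.1061, y_2 = 0.2494

Iterate (Newton) starting at ψ = 0.5:
  ψ = 0.5000: g = -0.04311, g' = -0.5780 → ψ = 0.4254
  ψ = 0.4254: g = 0.00020, g' = -0.5855 → ψ = 0.4258
Converged at ψ = 0.4258.
Compositions from xᵢ = zᵢ/(1+ψ(Kᵢ−1)), yᵢ = Kᵢxᵢ:
  1: x = 0.1554, y = 0.3807
  2: x = 0.1061, y = 0.2494
  3: x = 0.1376, y = 0.1087
  4: x = 0.3483, y = 0.1602
  5: x = 0.2526, y = 0.1011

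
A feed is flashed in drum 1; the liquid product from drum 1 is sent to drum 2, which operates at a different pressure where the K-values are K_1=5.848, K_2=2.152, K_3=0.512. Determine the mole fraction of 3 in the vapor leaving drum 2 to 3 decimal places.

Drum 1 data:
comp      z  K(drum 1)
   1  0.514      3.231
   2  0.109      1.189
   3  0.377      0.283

Drum 1:
Newton iteration, ψ₁⁰ = 0.5:
  ψ₁ = 0.500: g = 0.1395, g' = -1.046 → ψ₁ = 0.633
  ψ₁ = 0.633: g = -0.0016, g' = -1.093 → ψ₁ = 0.632
Converged at ψ₁ = 0.632.
Drum-1 compositions:
  1: x = 0.213, y = 0.689
  2: x = 0.097, y = 0.116
  3: x = 0.689, y = 0.195
Drum-2 feed = drum-1 liquid: z₂ = (0.2133, 0.0974, 0.6893).
Drum 2:
Newton–Raphson from ψ₂ = 0.38:
  ψ₂ = 0.380: g = 0.0288, g' = -0.930 → ψ₂ = 0.411
  ψ₂ = 0.411: g = 0.0009, g' = -0.876 → ψ₂ = 0.412
Converged at ψ₂ = 0.412.
  1: x = 0.071, y = 0.416
  2: x = 0.066, y = 0.142
  3: x = 0.863, y = 0.442

y_3 (drum 2) = 0.442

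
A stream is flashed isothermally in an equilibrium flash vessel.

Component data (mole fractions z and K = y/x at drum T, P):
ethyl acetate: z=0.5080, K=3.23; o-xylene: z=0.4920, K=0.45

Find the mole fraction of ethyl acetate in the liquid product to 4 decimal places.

Material balance + equilibrium reduce to Σ zᵢ(Kᵢ−1)/(1+ψ(Kᵢ−1)) = 0.
Feasibility: ΣzᵢKᵢ = 1.8622, Σzᵢ/Kᵢ = 1.2506 — both > 1, two phases present.
Newton–Raphson from ψ = 0.54:
  ψ = 0.5400: g = 0.12902, g' = -0.8211 → ψ = 0.6971
  ψ = 0.6971: g = 0.00457, g' = -0.7786 → ψ = 0.7030
Converged at ψ = 0.7030.
Compositions from xᵢ = zᵢ/(1+ψ(Kᵢ−1)), yᵢ = Kᵢxᵢ:
  ethyl acetate: x = 0.1978, y = 0.6390
  o-xylene: x = 0.8022, y = 0.3610

x_ethyl acetate = 0.1978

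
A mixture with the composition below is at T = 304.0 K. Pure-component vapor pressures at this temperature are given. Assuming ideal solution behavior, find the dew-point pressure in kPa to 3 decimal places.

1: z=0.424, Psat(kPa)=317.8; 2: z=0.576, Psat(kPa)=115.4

At the dew point ψ → 1, so Σzᵢ/Kᵢ = 1 with Kᵢ = Pᵢˢᵃᵗ/P ⇒ 1/P = Σzᵢ/Pᵢˢᵃᵗ.
1/P = 0.424/317.8 + 0.576/115.4 = 0.006326 ⇒ P = 158.090 kPa

Pdew = 158.090 kPa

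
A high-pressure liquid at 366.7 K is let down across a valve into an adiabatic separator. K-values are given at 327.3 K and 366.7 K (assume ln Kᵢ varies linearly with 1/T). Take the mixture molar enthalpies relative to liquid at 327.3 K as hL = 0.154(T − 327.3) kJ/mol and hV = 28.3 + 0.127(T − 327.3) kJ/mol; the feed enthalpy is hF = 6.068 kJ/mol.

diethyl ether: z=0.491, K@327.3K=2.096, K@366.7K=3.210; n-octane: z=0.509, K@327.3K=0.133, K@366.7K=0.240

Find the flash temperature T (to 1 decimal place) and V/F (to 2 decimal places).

Adiabatic flash: solve Rachford–Rice at each trial T, then check hF = ψ·hV(T) + (1−ψ)·hL(T).
  T = 327.3 K: K = (2.096, 0.133), RR gives ψ = 0.102, H_out = 2.884 kJ/mol
  T = 366.7 K: K = (3.210, 0.240), RR gives ψ = 0.416, H_out = 17.391 kJ/mol
  T = 347.0 K: K = (2.625, 0.182), RR gives ψ = 0.287, H_out = 10.999 kJ/mol
  T = 337.1 K: K = (2.352, 0.156), RR gives ψ = 0.205, H_out = 7.266 kJ/mol
  T = 332.2 K: K = (2.222, 0.144), RR gives ψ = 0.157, H_out = 5.186 kJ/mol
  T = 334.6 K: K = (2.285, 0.150), RR gives ψ = 0.182, H_out = 6.229 kJ/mol
Linear interpolation between T = 332.2 (H_out = 5.186) and T = 334.6 (H_out = 6.229) on hF = 6.068 gives T ≈ 334.2 K, at which ψ = 0.18.

T = 334.2 K, V/F = 0.18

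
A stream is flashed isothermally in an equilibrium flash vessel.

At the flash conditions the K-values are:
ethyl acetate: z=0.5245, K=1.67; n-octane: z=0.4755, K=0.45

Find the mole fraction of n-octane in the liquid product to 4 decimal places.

x_n-octane = 0.5492

Material balance + equilibrium reduce to Σ zᵢ(Kᵢ−1)/(1+ψ(Kᵢ−1)) = 0.
g(0) = ΣzᵢKᵢ − 1 = 0.0899 and g(1) = 1 − Σzᵢ/Kᵢ = -0.3707, so a root lies in (0, 1).
Binary case is linear: z₁(K₁−1)(1+ψ(K₂−1)) + z₂(K₂−1)(1+ψ(K₁−1)) = 0
⇒ ψ = [z₁(K₁−1)+z₂(K₂−1)] / [−(K₁−1)(K₂−1)] = 0.08989/0.36850 = 0.2439
Compositions from xᵢ = zᵢ/(1+ψ(Kᵢ−1)), yᵢ = Kᵢxᵢ:
  ethyl acetate: x = 0.4508, y = 0.7529
  n-octane: x = 0.5492, y = 0.2471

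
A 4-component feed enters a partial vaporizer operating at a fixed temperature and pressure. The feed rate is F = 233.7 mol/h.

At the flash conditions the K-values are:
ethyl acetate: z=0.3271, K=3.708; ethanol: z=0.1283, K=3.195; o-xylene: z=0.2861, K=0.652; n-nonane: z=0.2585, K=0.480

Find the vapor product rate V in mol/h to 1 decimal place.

Rachford–Rice: g(ψ) = Σ zᵢ(Kᵢ−1)/(1+ψ(Kᵢ−1)) = 0.
Feasibility: ΣzᵢKᵢ = 1.9334, Σzᵢ/Kᵢ = 1.1057 — both > 1, two phases present.
Newton–Raphson from ψ = 0.7:
  ψ = 0.7000: g = 0.07395, g' = -0.6155 → ψ = 0.8201
  ψ = 0.8201: g = 0.00187, g' = -0.5904 → ψ = 0.8233
Converged at ψ = 0.8233.
Then V = ψ·F = 0.8233·233.7 = 192.4 mol/h and L = F − V = 41.3 mol/h.

V = 192.4 mol/h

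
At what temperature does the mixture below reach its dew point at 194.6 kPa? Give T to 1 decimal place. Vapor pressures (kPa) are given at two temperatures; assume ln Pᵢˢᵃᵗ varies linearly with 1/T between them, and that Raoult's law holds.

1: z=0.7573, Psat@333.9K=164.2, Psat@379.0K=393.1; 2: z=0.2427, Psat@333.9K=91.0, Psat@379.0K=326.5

T = 348.1 K

Dew-point temperature: Σzᵢ·P/Pᵢˢᵃᵗ(T) = 1. Interpolate ln Pᵢˢᵃᵗ = aᵢ + bᵢ/T.
  T = 333.9 K: ΣzᵢP/Pᵢˢᵃᵗ = 1.4165
  T = 379.0 K: ΣzᵢP/Pᵢˢᵃᵗ = 0.5195
  T = 356.4 K: ΣzᵢP/Pᵢˢᵃᵗ = 0.8283
  T = 345.1 K: ΣzᵢP/Pᵢˢᵃᵗ = 1.0737
  T = 350.8 K: ΣzᵢP/Pᵢˢᵃᵗ = 0.9397
  T = 348.0 K: ΣzᵢP/Pᵢˢᵃᵗ = 1.0027
Interpolating between 348.0 K and 350.8 K gives T ≈ 348.1 K.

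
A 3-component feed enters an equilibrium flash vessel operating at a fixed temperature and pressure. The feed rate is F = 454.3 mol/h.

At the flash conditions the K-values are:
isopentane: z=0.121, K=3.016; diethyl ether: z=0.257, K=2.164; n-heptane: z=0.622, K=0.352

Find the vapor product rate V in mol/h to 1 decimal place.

V = 65.8 mol/h

Rachford–Rice: g(V/F) = Σ zᵢ(Kᵢ−1)/(1+V/F(Kᵢ−1)) = 0.
Feasibility: ΣzᵢKᵢ = 1.140, Σzᵢ/Kᵢ = 1.926 — both > 1, two phases present.
Newton–Raphson from V/F = 0.42:
  V/F = 0.420: g = -0.2208, g' = -0.794 → V/F = 0.142
  V/F = 0.142: g = 0.0024, g' = -0.870 → V/F = 0.145
Converged at V/F = 0.145.
Then V = V/F·F = 0.1448·454.3 = 65.8 mol/h and L = F − V = 388.5 mol/h.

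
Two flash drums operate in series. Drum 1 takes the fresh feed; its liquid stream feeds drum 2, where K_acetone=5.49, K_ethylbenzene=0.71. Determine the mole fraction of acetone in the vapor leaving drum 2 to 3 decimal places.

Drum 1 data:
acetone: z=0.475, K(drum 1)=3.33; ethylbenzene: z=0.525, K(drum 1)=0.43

Drum 1:
Rachford–Rice: g(ψ₁) = Σ zᵢ(Kᵢ−1)/(1+ψ₁(Kᵢ−1)) = 0.
Check two-phase: ΣzᵢKᵢ = 1.808 > 1 and Σzᵢ/Kᵢ = 1.364 > 1, so g(0) = 0.807 > 0 and g(1) = -0.364 < 0.
Binary case is linear: z₁(K₁−1)(1+ψ₁(K₂−1)) + z₂(K₂−1)(1+ψ₁(K₁−1)) = 0
⇒ ψ₁ = [z₁(K₁−1)+z₂(K₂−1)] / [−(K₁−1)(K₂−1)] = 0.8075/1.3281 = 0.608
Drum-1 compositions:
  acetone: x = 0.197, y = 0.655
  ethylbenzene: x = 0.803, y = 0.345
Drum-2 feed = drum-1 liquid: z₂ = (0.1966, 0.8034).
Drum 2:
Rachford–Rice: g(ψ₂) = Σ zᵢ(Kᵢ−1)/(1+ψ₂(Kᵢ−1)) = 0.
Check two-phase: ΣzᵢKᵢ = 1.650 > 1 and Σzᵢ/Kᵢ = 1.167 > 1, so g(0) = 0.650 > 0 and g(1) = -0.167 < 0.
Binary case is linear: z₁(K₁−1)(1+ψ₂(K₂−1)) + z₂(K₂−1)(1+ψ₂(K₁−1)) = 0
⇒ ψ₂ = [z₁(K₁−1)+z₂(K₂−1)] / [−(K₁−1)(K₂−1)] = 0.6495/1.3021 = 0.499
  acetone: x = 0.061, y = 0.333
  ethylbenzene: x = 0.939, y = 0.667

y_acetone (drum 2) = 0.333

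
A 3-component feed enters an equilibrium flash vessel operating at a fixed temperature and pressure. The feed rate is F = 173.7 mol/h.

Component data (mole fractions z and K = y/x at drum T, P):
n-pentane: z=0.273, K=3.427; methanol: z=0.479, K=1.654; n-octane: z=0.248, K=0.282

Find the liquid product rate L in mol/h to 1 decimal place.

Let ψ = V/F and solve Σ zᵢ(Kᵢ−1)/(1+ψ(Kᵢ−1)) = 0.
g(0) = ΣzᵢKᵢ − 1 = 0.798 and g(1) = 1 − Σzᵢ/Kᵢ = -0.249, so a root lies in (0, 1).
Iterate (Newton) starting at ψ = 0.37:
  ψ = 0.370: g = 0.3588, g' = -0.816 → ψ = 0.810
  ψ = 0.810: g = 0.0030, g' = -1.000 → ψ = 0.813
Converged at ψ = 0.813.
Then V = ψ·F = 0.8126·173.7 = 141.2 mol/h and L = F − V = 32.5 mol/h.

L = 32.5 mol/h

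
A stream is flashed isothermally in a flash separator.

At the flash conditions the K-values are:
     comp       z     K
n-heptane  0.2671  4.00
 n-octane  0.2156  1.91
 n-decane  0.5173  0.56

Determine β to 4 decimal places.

Rachford–Rice: g(β) = Σ zᵢ(Kᵢ−1)/(1+β(Kᵢ−1)) = 0.
Feasibility: ΣzᵢKᵢ = 1.7699, Σzᵢ/Kᵢ = 1.1034 — both > 1, two phases present.
Iterate (Newton) starting at β = 0.5:
  β = 0.5000: g = 0.16355, g' = -0.6336 → β = 0.7581
  β = 0.7581: g = 0.01927, g' = -0.5122 → β = 0.7958
  β = 0.7958: g = 0.00011, g' = -0.5067 → β = 0.7960
Converged at β = 0.7960.

β = 0.7960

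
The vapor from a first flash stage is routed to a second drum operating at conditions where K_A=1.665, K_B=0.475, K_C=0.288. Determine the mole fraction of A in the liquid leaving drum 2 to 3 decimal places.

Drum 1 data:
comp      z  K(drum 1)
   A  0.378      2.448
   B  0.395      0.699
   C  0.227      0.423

x_A (drum 2) = 0.467

Drum 1:
Rachford–Rice: g(ψ₁) = Σ zᵢ(Kᵢ−1)/(1+ψ₁(Kᵢ−1)) = 0.
g(0) = ΣzᵢKᵢ − 1 = 0.297 and g(1) = 1 − Σzᵢ/Kᵢ = -0.256, so a root lies in (0, 1).
Iterate (Newton) starting at ψ₁ = 0.5:
  ψ₁ = 0.500: g = -0.0066, g' = -0.466 → ψ₁ = 0.486
Converged at ψ₁ = 0.486.
Drum-1 compositions:
  A: x = 0.222, y = 0.543
  B: x = 0.463, y = 0.323
  C: x = 0.315, y = 0.133
Drum-2 feed = drum-1 vapor: z₂ = (0.5432, 0.3234, 0.1334).
Drum 2:
Newton iteration, ψ₂⁰ = 0.44:
  ψ₂ = 0.440: g = -0.0797, g' = -0.438 → ψ₂ = 0.258
  ψ₂ = 0.258: g = -0.0045, g' = -0.396 → ψ₂ = 0.247
Converged at ψ₂ = 0.247.
  A: x = 0.467, y = 0.777
  B: x = 0.372, y = 0.176
  C: x = 0.162, y = 0.047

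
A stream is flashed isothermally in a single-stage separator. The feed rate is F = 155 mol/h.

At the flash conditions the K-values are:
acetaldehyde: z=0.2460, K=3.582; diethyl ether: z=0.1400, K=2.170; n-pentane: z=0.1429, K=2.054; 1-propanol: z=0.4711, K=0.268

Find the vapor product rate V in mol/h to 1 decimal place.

V = 68.2 mol/h

Material balance + equilibrium reduce to Σ zᵢ(Kᵢ−1)/(1+β(Kᵢ−1)) = 0.
Feasibility: ΣzᵢKᵢ = 1.6047, Σzᵢ/Kᵢ = 1.9606 — both > 1, two phases present.
Newton–Raphson from β = 0.5:
  β = 0.5000: g = -0.06469, g' = -1.0848 → β = 0.4404
  β = 0.4404: g = -0.00069, g' = -1.0663 → β = 0.4397
Converged at β = 0.4397.
Then V = β·F = 0.4397·155 = 68.2 mol/h and L = F − V = 86.8 mol/h.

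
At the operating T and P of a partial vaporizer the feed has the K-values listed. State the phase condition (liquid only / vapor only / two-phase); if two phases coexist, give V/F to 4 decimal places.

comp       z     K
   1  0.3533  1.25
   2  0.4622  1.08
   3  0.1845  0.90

vapor only

ΣzᵢKᵢ = 1.1069; Σzᵢ/Kᵢ = 0.9156.
Since Σzᵢ/Kᵢ < 1 the mixture is above its dew point — single vapor phase.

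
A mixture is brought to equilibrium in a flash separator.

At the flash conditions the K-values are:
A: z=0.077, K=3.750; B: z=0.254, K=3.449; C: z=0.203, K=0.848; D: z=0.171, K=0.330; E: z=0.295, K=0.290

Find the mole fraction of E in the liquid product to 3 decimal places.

x_E = 0.386

Rachford–Rice: g(ψ) = Σ zᵢ(Kᵢ−1)/(1+ψ(Kᵢ−1)) = 0.
g(0) = ΣzᵢKᵢ − 1 = 0.479 and g(1) = 1 − Σzᵢ/Kᵢ = -0.869, so a root lies in (0, 1).
Newton iteration, ψ⁰ = 0.5:
  ψ = 0.500: g = -0.1616, g' = -0.948 → ψ = 0.329
  ψ = 0.329: g = 0.0025, g' = -1.012 → ψ = 0.332
Converged at ψ = 0.332.
Compositions from xᵢ = zᵢ/(1+ψ(Kᵢ−1)), yᵢ = Kᵢxᵢ:
  A: x = 0.040, y = 0.151
  B: x = 0.140, y = 0.483
  C: x = 0.214, y = 0.181
  D: x = 0.220, y = 0.073
  E: x = 0.386, y = 0.112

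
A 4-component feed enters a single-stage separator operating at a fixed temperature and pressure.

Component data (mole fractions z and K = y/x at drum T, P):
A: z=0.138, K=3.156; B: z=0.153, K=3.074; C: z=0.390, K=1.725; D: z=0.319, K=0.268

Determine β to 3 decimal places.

Newton iteration, β⁰ = 0.5:
  β = 0.500: g = 0.1382, g' = -0.843 → β = 0.664
  β = 0.664: g = -0.0076, g' = -0.965 → β = 0.656
Converged at β = 0.656.

β = 0.656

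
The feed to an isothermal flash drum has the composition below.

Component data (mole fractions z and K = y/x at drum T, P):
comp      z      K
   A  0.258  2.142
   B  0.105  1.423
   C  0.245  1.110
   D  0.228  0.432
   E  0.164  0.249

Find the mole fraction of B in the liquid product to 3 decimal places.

x_B = 0.096

Let β = V/F and solve Σ zᵢ(Kᵢ−1)/(1+β(Kᵢ−1)) = 0.
Check two-phase: ΣzᵢKᵢ = 1.113 > 1 and Σzᵢ/Kᵢ = 1.601 > 1, so g(0) = 0.113 > 0 and g(1) = -0.601 < 0.
Newton–Raphson from β = 0.46:
  β = 0.460: g = -0.1075, g' = -0.511 → β = 0.250
  β = 0.250: g = -0.0069, g' = -0.462 → β = 0.235
Converged at β = 0.235.
Compositions from xᵢ = zᵢ/(1+β(Kᵢ−1)), yᵢ = Kᵢxᵢ:
  A: x = 0.203, y = 0.436
  B: x = 0.096, y = 0.136
  C: x = 0.239, y = 0.265
  D: x = 0.263, y = 0.114
  E: x = 0.199, y = 0.050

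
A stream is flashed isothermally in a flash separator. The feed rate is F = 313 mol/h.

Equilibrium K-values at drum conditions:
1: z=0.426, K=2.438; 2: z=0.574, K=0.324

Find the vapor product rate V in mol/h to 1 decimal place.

V = 72.3 mol/h

Rachford–Rice: g(V/F) = Σ zᵢ(Kᵢ−1)/(1+V/F(Kᵢ−1)) = 0.
g(0) = ΣzᵢKᵢ − 1 = 0.225 and g(1) = 1 − Σzᵢ/Kᵢ = -0.946, so a root lies in (0, 1).
Binary case is linear: z₁(K₁−1)(1+V/F(K₂−1)) + z₂(K₂−1)(1+V/F(K₁−1)) = 0
⇒ V/F = [z₁(K₁−1)+z₂(K₂−1)] / [−(K₁−1)(K₂−1)] = 0.2246/0.9721 = 0.231
Then V = V/F·F = 0.2310·313 = 72.3 mol/h and L = F − V = 240.7 mol/h.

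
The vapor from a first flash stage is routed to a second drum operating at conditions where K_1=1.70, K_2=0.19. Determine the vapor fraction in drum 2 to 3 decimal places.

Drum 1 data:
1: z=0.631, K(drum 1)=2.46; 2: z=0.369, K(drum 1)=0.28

Drum 1:
Material balance + equilibrium reduce to Σ zᵢ(Kᵢ−1)/(1+ψ₁(Kᵢ−1)) = 0.
g(0) = ΣzᵢKᵢ − 1 = 0.656 and g(1) = 1 − Σzᵢ/Kᵢ = -0.574, so a root lies in (0, 1).
Binary case is linear: z₁(K₁−1)(1+ψ₁(K₂−1)) + z₂(K₂−1)(1+ψ₁(K₁−1)) = 0
⇒ ψ₁ = [z₁(K₁−1)+z₂(K₂−1)] / [−(K₁−1)(K₂−1)] = 0.6556/1.0512 = 0.624
Drum-1 compositions:
  1: x = 0.330, y = 0.812
  2: x = 0.670, y = 0.188
Drum-2 feed = drum-1 vapor: z₂ = (0.8125, 0.1875).
Drum 2:
Newton iteration, ψ₂⁰ = 0.68:
  ψ₂ = 0.680: g = 0.0472, g' = -0.792 → ψ₂ = 0.740
  ψ₂ = 0.740: g = -0.0041, g' = -0.938 → ψ₂ = 0.735
Converged at ψ₂ = 0.735.
  1: x = 0.536, y = 0.912
  2: x = 0.464, y = 0.088

V/F (drum 2) = 0.735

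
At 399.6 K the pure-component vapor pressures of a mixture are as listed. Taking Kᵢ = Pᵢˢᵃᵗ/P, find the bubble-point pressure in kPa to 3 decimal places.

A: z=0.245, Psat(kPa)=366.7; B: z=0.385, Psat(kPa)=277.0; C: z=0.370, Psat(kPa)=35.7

Pbub = 209.695 kPa

At the bubble point ψ → 0, so ΣzᵢKᵢ = 1 with Kᵢ = Pᵢˢᵃᵗ/P ⇒ P = ΣzᵢPᵢˢᵃᵗ.
P = 0.245·366.7 + 0.385·277.0 + 0.370·35.7 = 209.695 kPa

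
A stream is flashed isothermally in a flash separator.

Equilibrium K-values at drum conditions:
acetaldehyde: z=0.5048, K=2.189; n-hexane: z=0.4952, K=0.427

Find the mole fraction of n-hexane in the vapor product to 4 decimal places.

y_n-hexane = 0.2881

Let ψ = V/F and solve Σ zᵢ(Kᵢ−1)/(1+ψ(Kᵢ−1)) = 0.
Check two-phase: ΣzᵢKᵢ = 1.3165 > 1 and Σzᵢ/Kᵢ = 1.3903 > 1, so g(0) = 0.3165 > 0 and g(1) = -0.3903 < 0.
Binary case is linear: z₁(K₁−1)(1+ψ(K₂−1)) + z₂(K₂−1)(1+ψ(K₁−1)) = 0
⇒ ψ = [z₁(K₁−1)+z₂(K₂−1)] / [−(K₁−1)(K₂−1)] = 0.31646/0.68130 = 0.4645
Compositions from xᵢ = zᵢ/(1+ψ(Kᵢ−1)), yᵢ = Kᵢxᵢ:
  acetaldehyde: x = 0.3252, y = 0.7119
  n-hexane: x = 0.6748, y = 0.2881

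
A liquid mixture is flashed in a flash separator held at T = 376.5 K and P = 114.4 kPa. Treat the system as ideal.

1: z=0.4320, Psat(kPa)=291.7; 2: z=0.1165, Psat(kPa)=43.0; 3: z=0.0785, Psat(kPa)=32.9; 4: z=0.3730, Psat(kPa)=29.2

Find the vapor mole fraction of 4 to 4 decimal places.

Raoult's law: Kᵢ = Pᵢˢᵃᵗ/P = Pᵢˢᵃᵗ/114.4.
  K_1 = 291.7/114.4 = 2.549825, K_2 = 43.0/114.4 = 0.375874, K_3 = 32.9/114.4 = 0.287587, K_4 = 29.2/114.4 = 0.255245
Material balance + equilibrium reduce to Σ zᵢ(Kᵢ−1)/(1+ψ(Kᵢ−1)) = 0.
Check two-phase: ΣzᵢKᵢ = 1.2631 > 1 and Σzᵢ/Kᵢ = 2.2137 > 1, so g(0) = 0.2631 > 0 and g(1) = -1.2137 < 0.
Newton–Raphson from ψ = 0.51:
  ψ = 0.5100: g = -0.26848, g' = -1.0576 → ψ = 0.2561
  ψ = 0.2561: g = -0.01896, g' = -0.9715 → ψ = 0.2366
  ψ = 0.2366: g = 0.00008, g' = -0.9805 → ψ = 0.2367
Converged at ψ = 0.2367.
Compositions from xᵢ = zᵢ/(1+ψ(Kᵢ−1)), yᵢ = Kᵢxᵢ:
  1: x = 0.3161, y = 0.8059
  2: x = 0.1367, y = 0.0514
  3: x = 0.0944, y = 0.0272
  4: x = 0.4528, y = 0.1156

y_4 = 0.1156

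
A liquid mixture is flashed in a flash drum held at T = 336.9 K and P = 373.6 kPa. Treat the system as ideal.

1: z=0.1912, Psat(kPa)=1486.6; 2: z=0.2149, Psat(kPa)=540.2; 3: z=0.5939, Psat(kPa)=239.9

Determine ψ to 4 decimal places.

Raoult's law: Kᵢ = Pᵢˢᵃᵗ/P = Pᵢˢᵃᵗ/373.6.
  K_1 = 1486.6/373.6 = 3.979122, K_2 = 540.2/373.6 = 1.445931, K_3 = 239.9/373.6 = 0.642131
Rachford–Rice: g(ψ) = Σ zᵢ(Kᵢ−1)/(1+ψ(Kᵢ−1)) = 0.
Feasibility: ΣzᵢKᵢ = 1.4529, Σzᵢ/Kᵢ = 1.1216 — both > 1, two phases present.
Newton iteration, ψ⁰ = 0.58:
  ψ = 0.5800: g = 0.01674, g' = -0.3761 → ψ = 0.6245
  ψ = 0.6245: g = 0.00038, g' = -0.3597 → ψ = 0.6256
Converged at ψ = 0.6256.

ψ = 0.6256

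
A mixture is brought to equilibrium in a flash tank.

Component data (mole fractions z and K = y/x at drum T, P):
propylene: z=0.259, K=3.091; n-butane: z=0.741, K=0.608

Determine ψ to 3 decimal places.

ψ = 0.306

Rachford–Rice: g(ψ) = Σ zᵢ(Kᵢ−1)/(1+ψ(Kᵢ−1)) = 0.
Check two-phase: ΣzᵢKᵢ = 1.251 > 1 and Σzᵢ/Kᵢ = 1.303 > 1, so g(0) = 0.251 > 0 and g(1) = -0.303 < 0.
Binary case is linear: z₁(K₁−1)(1+ψ(K₂−1)) + z₂(K₂−1)(1+ψ(K₁−1)) = 0
⇒ ψ = [z₁(K₁−1)+z₂(K₂−1)] / [−(K₁−1)(K₂−1)] = 0.2511/0.8197 = 0.306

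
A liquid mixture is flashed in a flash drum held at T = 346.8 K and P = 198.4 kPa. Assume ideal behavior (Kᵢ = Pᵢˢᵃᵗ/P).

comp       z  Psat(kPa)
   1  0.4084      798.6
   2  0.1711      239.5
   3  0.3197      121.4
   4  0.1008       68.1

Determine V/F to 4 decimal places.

V/F = 0.9141

Raoult's law: Kᵢ = Pᵢˢᵃᵗ/P = Pᵢˢᵃᵗ/198.4.
  K_1 = 798.6/198.4 = 4.025202, K_2 = 239.5/198.4 = 1.207157, K_3 = 121.4/198.4 = 0.611895, K_4 = 68.1/198.4 = 0.343246
Rachford–Rice: g(V/F) = Σ zᵢ(Kᵢ−1)/(1+V/F(Kᵢ−1)) = 0.
Check two-phase: ΣzᵢKᵢ = 2.0807 > 1 and Σzᵢ/Kᵢ = 1.0593 > 1, so g(0) = 1.0807 > 0 and g(1) = -0.0593 < 0.
Newton iteration, V/F⁰ = 0.39:
  V/F = 0.3900: g = 0.36438, g' = -0.9383 → V/F = 0.7783
  V/F = 0.7783: g = 0.08561, g' = -0.6184 → V/F = 0.9168
  V/F = 0.9168: g = -0.00178, g' = -0.6583 → V/F = 0.9141
Converged at V/F = 0.9141.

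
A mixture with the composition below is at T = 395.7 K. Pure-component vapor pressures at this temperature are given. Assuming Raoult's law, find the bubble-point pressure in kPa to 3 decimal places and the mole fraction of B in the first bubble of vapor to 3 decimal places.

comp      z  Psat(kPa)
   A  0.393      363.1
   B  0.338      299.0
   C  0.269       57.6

Pbub = 259.255 kPa, y_B = 0.390

At the bubble point ψ → 0, so ΣzᵢKᵢ = 1 with Kᵢ = Pᵢˢᵃᵗ/P ⇒ P = ΣzᵢPᵢˢᵃᵗ.
P = 0.393·363.1 + 0.338·299.0 + 0.269·57.6 = 259.255 kPa
yᵢ = zᵢPᵢˢᵃᵗ/P ⇒ y_B = 0.338·299.0/259.255 = 0.390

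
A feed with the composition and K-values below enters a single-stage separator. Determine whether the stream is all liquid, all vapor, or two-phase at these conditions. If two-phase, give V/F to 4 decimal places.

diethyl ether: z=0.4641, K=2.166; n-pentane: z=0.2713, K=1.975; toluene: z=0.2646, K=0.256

ΣzᵢKᵢ = 1.6088; Σzᵢ/Kᵢ = 1.3852.
Both exceed 1, so a two-phase solution exists.
Let ψ = V/F and solve Σ zᵢ(Kᵢ−1)/(1+ψ(Kᵢ−1)) = 0.
Newton–Raphson from ψ = 0.45:
  ψ = 0.4500: g = 0.24282, g' = -0.7270 → ψ = 0.7840
  ψ = 0.7840: g = -0.03980, g' = -1.0986 → ψ = 0.7478
  ψ = 0.7478: g = -0.00165, g' = -1.0104 → ψ = 0.7461
Converged at ψ = 0.7461.

two-phase, V/F = 0.7461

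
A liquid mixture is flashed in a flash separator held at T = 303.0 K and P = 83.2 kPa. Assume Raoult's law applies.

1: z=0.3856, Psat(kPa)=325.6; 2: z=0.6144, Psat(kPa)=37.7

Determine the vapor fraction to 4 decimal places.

ψ = 0.4942

Raoult's law: Kᵢ = Pᵢˢᵃᵗ/P = Pᵢˢᵃᵗ/83.2.
  K_1 = 325.6/83.2 = 3.913462, K_2 = 37.7/83.2 = 0.453125
Let ψ = V/F and solve Σ zᵢ(Kᵢ−1)/(1+ψ(Kᵢ−1)) = 0.
Feasibility: ΣzᵢKᵢ = 1.7874, Σzᵢ/Kᵢ = 1.4544 — both > 1, two phases present.
Binary case is linear: z₁(K₁−1)(1+ψ(K₂−1)) + z₂(K₂−1)(1+ψ(K₁−1)) = 0
⇒ ψ = [z₁(K₁−1)+z₂(K₂−1)] / [−(K₁−1)(K₂−1)] = 0.78743/1.59330 = 0.4942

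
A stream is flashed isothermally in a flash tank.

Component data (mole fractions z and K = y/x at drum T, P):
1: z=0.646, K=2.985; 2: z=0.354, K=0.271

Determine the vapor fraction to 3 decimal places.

ψ = 0.708

Newton–Raphson from ψ = 0.5:
  ψ = 0.500: g = 0.2375, g' = -1.107 → ψ = 0.715
  ψ = 0.715: g = -0.0084, g' = -1.255 → ψ = 0.708
Converged at ψ = 0.708.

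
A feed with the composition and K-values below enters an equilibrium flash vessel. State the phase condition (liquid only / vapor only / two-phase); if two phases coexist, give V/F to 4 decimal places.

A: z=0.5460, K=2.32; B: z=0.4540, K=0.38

two-phase, V/F = 0.5367

ΣzᵢKᵢ = 1.4392; Σzᵢ/Kᵢ = 1.4301.
Both exceed 1, so a two-phase solution exists.
Rachford–Rice: g(ψ) = Σ zᵢ(Kᵢ−1)/(1+ψ(Kᵢ−1)) = 0.
Iterate (Newton) starting at ψ = 0.5:
  ψ = 0.5000: g = 0.02623, g' = -0.7118 → ψ = 0.5368
  ψ = 0.5368: g = -0.00010, g' = -0.7180 → ψ = 0.5367
Converged at ψ = 0.5367.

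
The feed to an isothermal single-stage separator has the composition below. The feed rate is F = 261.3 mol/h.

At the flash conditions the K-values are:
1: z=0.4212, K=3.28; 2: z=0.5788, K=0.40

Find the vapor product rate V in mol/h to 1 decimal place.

V = 117.1 mol/h

Rachford–Rice: g(V/F) = Σ zᵢ(Kᵢ−1)/(1+V/F(Kᵢ−1)) = 0.
Feasibility: ΣzᵢKᵢ = 1.6131, Σzᵢ/Kᵢ = 1.5754 — both > 1, two phases present.
Newton–Raphson from V/F = 0.4:
  V/F = 0.4000: g = 0.04532, g' = -0.9597 → V/F = 0.4472
  V/F = 0.4472: g = 0.00085, g' = -0.9260 → V/F = 0.4481
Converged at V/F = 0.4481.
Then V = V/F·F = 0.4481·261.3 = 117.1 mol/h and L = F − V = 144.2 mol/h.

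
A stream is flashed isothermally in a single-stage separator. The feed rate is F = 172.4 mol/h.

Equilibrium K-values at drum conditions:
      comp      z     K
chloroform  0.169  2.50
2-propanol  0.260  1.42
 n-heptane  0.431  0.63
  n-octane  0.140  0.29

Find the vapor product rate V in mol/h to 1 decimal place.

Material balance + equilibrium reduce to Σ zᵢ(Kᵢ−1)/(1+ψ(Kᵢ−1)) = 0.
Check two-phase: ΣzᵢKᵢ = 1.104 > 1 and Σzᵢ/Kᵢ = 1.418 > 1, so g(0) = 0.104 > 0 and g(1) = -0.418 < 0.
Newton iteration, ψ⁰ = 0.51:
  ψ = 0.510: g = -0.1188, g' = -0.416 → ψ = 0.225
  ψ = 0.225: g = -0.0028, g' = -0.421 → ψ = 0.218
Converged at ψ = 0.218.
Then V = ψ·F = 0.2180·172.4 = 37.6 mol/h and L = F − V = 134.8 mol/h.

V = 37.6 mol/h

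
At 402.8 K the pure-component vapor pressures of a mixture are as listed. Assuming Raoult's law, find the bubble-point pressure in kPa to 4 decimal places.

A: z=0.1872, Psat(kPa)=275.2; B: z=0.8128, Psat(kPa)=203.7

At the bubble point ψ → 0, so ΣzᵢKᵢ = 1 with Kᵢ = Pᵢˢᵃᵗ/P ⇒ P = ΣzᵢPᵢˢᵃᵗ.
P = 0.1872·275.2 + 0.8128·203.7 = 217.0848 kPa

Pbub = 217.0848 kPa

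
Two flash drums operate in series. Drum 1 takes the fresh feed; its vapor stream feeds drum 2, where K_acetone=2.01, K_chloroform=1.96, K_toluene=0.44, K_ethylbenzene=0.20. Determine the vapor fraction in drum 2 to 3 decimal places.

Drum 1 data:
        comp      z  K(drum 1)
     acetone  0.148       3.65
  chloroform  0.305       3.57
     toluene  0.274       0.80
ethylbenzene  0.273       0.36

Drum 1:
Material balance + equilibrium reduce to Σ zᵢ(Kᵢ−1)/(1+ψ₁(Kᵢ−1)) = 0.
g(0) = ΣzᵢKᵢ − 1 = 0.947 and g(1) = 1 − Σzᵢ/Kᵢ = -0.227, so a root lies in (0, 1).
Newton iteration, ψ₁⁰ = 0.5:
  ψ₁ = 0.500: g = 0.1939, g' = -0.833 → ψ₁ = 0.733
  ψ₁ = 0.733: g = 0.0120, g' = -0.774 → ψ₁ = 0.748
Converged at ψ₁ = 0.748.
Drum-1 compositions:
  acetone: x = 0.050, y = 0.181
  chloroform: x = 0.104, y = 0.373
  toluene: x = 0.322, y = 0.258
  ethylbenzene: x = 0.524, y = 0.189
Drum-2 feed = drum-1 vapor: z₂ = (0.1811, 0.3725, 0.2578, 0.1886).
Drum 2:
Let ψ₂ = V/F and solve Σ zᵢ(Kᵢ−1)/(1+ψ₂(Kᵢ−1)) = 0.
g(0) = ΣzᵢKᵢ − 1 = 0.245 and g(1) = 1 − Σzᵢ/Kᵢ = -0.809, so a root lies in (0, 1).
Newton–Raphson from ψ₂ = 0.5:
  ψ₂ = 0.500: g = -0.0887, g' = -0.729 → ψ₂ = 0.378
  ψ₂ = 0.378: g = -0.0048, g' = -0.660 → ψ₂ = 0.371
Converged at ψ₂ = 0.371.
  acetone: x = 0.132, y = 0.265
  chloroform: x = 0.275, y = 0.538
  toluene: x = 0.325, y = 0.143
  ethylbenzene: x = 0.268, y = 0.054

V/F (drum 2) = 0.371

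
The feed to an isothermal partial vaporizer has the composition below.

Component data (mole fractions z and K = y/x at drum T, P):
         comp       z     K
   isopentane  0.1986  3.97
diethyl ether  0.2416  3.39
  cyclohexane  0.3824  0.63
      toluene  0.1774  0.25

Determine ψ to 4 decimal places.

Rachford–Rice: g(ψ) = Σ zᵢ(Kᵢ−1)/(1+ψ(Kᵢ−1)) = 0.
Check two-phase: ΣzᵢKᵢ = 1.8927 > 1 and Σzᵢ/Kᵢ = 1.4379 > 1, so g(0) = 0.8927 > 0 and g(1) = -0.4379 < 0.
Newton–Raphson from ψ = 0.5:
  ψ = 0.5000: g = 0.11394, g' = -0.9044 → ψ = 0.6260
  ψ = 0.6260: g = 0.00270, g' = -0.8790 → ψ = 0.6291
Converged at ψ = 0.6291.

ψ = 0.6291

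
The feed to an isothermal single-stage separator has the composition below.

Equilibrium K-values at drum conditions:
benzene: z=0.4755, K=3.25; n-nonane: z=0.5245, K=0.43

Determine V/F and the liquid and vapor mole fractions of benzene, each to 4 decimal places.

Material balance + equilibrium reduce to Σ zᵢ(Kᵢ−1)/(1+V/F(Kᵢ−1)) = 0.
Feasibility: ΣzᵢKᵢ = 1.7709, Σzᵢ/Kᵢ = 1.3661 — both > 1, two phases present.
Newton iteration, V/F⁰ = 0.5:
  V/F = 0.5000: g = 0.08534, g' = -0.8664 → V/F = 0.5985
  V/F = 0.5985: g = 0.00216, g' = -0.8297 → V/F = 0.6011
Converged at V/F = 0.6011.
Compositions from xᵢ = zᵢ/(1+V/F(Kᵢ−1)), yᵢ = Kᵢxᵢ:
  benzene: x = 0.2021, y = 0.6569
  n-nonane: x = 0.7979, y = 0.3431

V/F = 0.6011, x_benzene = 0.2021, y_benzene = 0.6569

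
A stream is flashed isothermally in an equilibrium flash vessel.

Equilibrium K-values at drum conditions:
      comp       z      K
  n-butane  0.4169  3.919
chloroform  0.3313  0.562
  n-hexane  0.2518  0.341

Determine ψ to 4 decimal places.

ψ = 0.5674

Iterate (Newton) starting at ψ = 0.5:
  ψ = 0.5000: g = 0.06151, g' = -0.9347 → ψ = 0.5658
  ψ = 0.5658: g = 0.00143, g' = -0.8956 → ψ = 0.5674
Converged at ψ = 0.5674.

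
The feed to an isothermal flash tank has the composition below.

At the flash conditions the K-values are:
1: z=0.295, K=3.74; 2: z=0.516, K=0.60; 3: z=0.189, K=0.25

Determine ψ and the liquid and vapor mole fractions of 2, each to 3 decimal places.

Rachford–Rice: g(ψ) = Σ zᵢ(Kᵢ−1)/(1+ψ(Kᵢ−1)) = 0.
g(0) = ΣzᵢKᵢ − 1 = 0.460 and g(1) = 1 − Σzᵢ/Kᵢ = -0.695, so a root lies in (0, 1).
Newton–Raphson from ψ = 0.66:
  ψ = 0.660: g = -0.2733, g' = -0.850 → ψ = 0.338
  ψ = 0.338: g = -0.0093, g' = -0.898 → ψ = 0.328
Converged at ψ = 0.328.
Compositions from xᵢ = zᵢ/(1+ψ(Kᵢ−1)), yᵢ = Kᵢxᵢ:
  1: x = 0.155, y = 0.581
  2: x = 0.594, y = 0.356
  3: x = 0.251, y = 0.063

ψ = 0.328, x_2 = 0.594, y_2 = 0.356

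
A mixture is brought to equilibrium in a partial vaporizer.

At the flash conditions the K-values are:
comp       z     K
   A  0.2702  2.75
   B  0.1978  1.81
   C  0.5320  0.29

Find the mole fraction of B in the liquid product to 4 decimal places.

x_B = 0.1641

Material balance + equilibrium reduce to Σ zᵢ(Kᵢ−1)/(1+V/F(Kᵢ−1)) = 0.
g(0) = ΣzᵢKᵢ − 1 = 0.2553 and g(1) = 1 − Σzᵢ/Kᵢ = -1.0420, so a root lies in (0, 1).
Iterate (Newton) starting at V/F = 0.5:
  V/F = 0.5000: g = -0.21939, g' = -0.9457 → V/F = 0.2680
  V/F = 0.2680: g = -0.01297, g' = -0.8801 → V/F = 0.2533
Converged at V/F = 0.2533.
Compositions from xᵢ = zᵢ/(1+V/F(Kᵢ−1)), yᵢ = Kᵢxᵢ:
  A: x = 0.1872, y = 0.5148
  B: x = 0.1641, y = 0.2971
  C: x = 0.6487, y = 0.1881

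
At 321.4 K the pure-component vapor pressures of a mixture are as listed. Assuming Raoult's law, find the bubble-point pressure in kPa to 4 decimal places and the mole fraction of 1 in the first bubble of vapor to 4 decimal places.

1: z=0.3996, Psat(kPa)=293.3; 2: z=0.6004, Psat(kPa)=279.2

Pbub = 284.8344 kPa, y_1 = 0.4115

At the bubble point ψ → 0, so ΣzᵢKᵢ = 1 with Kᵢ = Pᵢˢᵃᵗ/P ⇒ P = ΣzᵢPᵢˢᵃᵗ.
P = 0.3996·293.3 + 0.6004·279.2 = 284.8344 kPa
yᵢ = zᵢPᵢˢᵃᵗ/P ⇒ y_1 = 0.3996·293.3/284.8344 = 0.4115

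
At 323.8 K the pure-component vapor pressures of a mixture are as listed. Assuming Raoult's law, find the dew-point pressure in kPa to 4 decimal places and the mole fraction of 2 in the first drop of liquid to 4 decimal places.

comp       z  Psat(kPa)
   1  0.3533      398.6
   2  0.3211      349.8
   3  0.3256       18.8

Pdew = 52.2918 kPa, x_2 = 0.0480

At the dew point ψ → 1, so Σzᵢ/Kᵢ = 1 with Kᵢ = Pᵢˢᵃᵗ/P ⇒ 1/P = Σzᵢ/Pᵢˢᵃᵗ.
1/P = 0.3533/398.6 + 0.3211/349.8 + 0.3256/18.8 = 0.0191235 ⇒ P = 52.2918 kPa
xᵢ = zᵢP/Pᵢˢᵃᵗ ⇒ x_2 = 0.3211·52.2918/349.8 = 0.0480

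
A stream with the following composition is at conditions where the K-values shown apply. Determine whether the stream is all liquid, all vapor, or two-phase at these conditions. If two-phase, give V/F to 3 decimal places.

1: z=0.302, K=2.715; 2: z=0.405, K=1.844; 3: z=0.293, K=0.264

two-phase, V/F = 0.706

ΣzᵢKᵢ = 1.644; Σzᵢ/Kᵢ = 1.441.
Both exceed 1, so a two-phase solution exists.
Rachford–Rice: g(ψ) = Σ zᵢ(Kᵢ−1)/(1+ψ(Kᵢ−1)) = 0.
Iterate (Newton) starting at ψ = 0.5:
  ψ = 0.500: g = 0.1780, g' = -0.797 → ψ = 0.723
  ψ = 0.723: g = -0.0176, g' = -1.014 → ψ = 0.706
Converged at ψ = 0.706.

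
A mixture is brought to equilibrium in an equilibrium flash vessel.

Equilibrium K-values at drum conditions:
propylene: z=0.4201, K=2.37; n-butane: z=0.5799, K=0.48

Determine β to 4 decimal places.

Let β = V/F and solve Σ zᵢ(Kᵢ−1)/(1+β(Kᵢ−1)) = 0.
Check two-phase: ΣzᵢKᵢ = 1.2740 > 1 and Σzᵢ/Kᵢ = 1.3854 > 1, so g(0) = 0.2740 > 0 and g(1) = -0.3854 < 0.
Binary case is linear: z₁(K₁−1)(1+β(K₂−1)) + z₂(K₂−1)(1+β(K₁−1)) = 0
⇒ β = [z₁(K₁−1)+z₂(K₂−1)] / [−(K₁−1)(K₂−1)] = 0.27399/0.71240 = 0.3846

β = 0.3846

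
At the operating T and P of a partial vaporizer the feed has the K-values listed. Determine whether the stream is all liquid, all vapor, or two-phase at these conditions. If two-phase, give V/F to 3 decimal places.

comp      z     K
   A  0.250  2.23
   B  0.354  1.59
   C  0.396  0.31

ΣzᵢKᵢ = 1.243; Σzᵢ/Kᵢ = 1.612.
Both exceed 1, so a two-phase solution exists.
Material balance + equilibrium reduce to Σ zᵢ(Kᵢ−1)/(1+ψ(Kᵢ−1)) = 0.
Newton iteration, ψ⁰ = 0.5:
  ψ = 0.500: g = -0.0655, g' = -0.658 → ψ = 0.400
  ψ = 0.400: g = -0.0026, g' = -0.610 → ψ = 0.396
Converged at ψ = 0.396.

two-phase, V/F = 0.396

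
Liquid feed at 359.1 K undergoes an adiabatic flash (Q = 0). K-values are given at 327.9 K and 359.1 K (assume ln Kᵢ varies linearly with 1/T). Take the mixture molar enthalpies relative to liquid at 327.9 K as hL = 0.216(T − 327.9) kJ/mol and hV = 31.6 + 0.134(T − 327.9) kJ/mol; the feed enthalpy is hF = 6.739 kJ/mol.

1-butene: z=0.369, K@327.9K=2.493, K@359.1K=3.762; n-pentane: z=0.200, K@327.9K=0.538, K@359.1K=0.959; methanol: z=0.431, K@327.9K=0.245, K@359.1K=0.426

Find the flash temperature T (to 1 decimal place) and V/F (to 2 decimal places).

Adiabatic flash: solve Rachford–Rice at each trial T, then check hF = ψ·hV(T) + (1−ψ)·hL(T).
  T = 327.9 K: K = (2.493, 0.538, 0.245), RR gives ψ = 0.132, H_out = 4.185 kJ/mol
  T = 359.1 K: K = (3.762, 0.959, 0.426), RR gives ψ = 0.597, H_out = 24.076 kJ/mol
  T = 343.5 K: K = (3.091, 0.728, 0.327), RR gives ψ = 0.357, H_out = 14.188 kJ/mol
  T = 335.7 K: K = (2.783, 0.628, 0.284), RR gives ψ = 0.247, H_out = 9.331 kJ/mol
  T = 331.8 K: K = (2.636, 0.582, 0.264), RR gives ψ = 0.191, H_out = 6.814 kJ/mol
  T = 329.9 K: K = (2.566, 0.560, 0.255), RR gives ψ = 0.163, H_out = 5.550 kJ/mol
Linear interpolation between T = 329.9 (H_out = 5.550) and T = 331.8 (H_out = 6.814) on hF = 6.739 gives T ≈ 331.7 K, at which ψ = 0.19.

T = 331.7 K, V/F = 0.19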